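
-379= -379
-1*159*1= -159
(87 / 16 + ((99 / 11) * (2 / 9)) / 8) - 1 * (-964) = 969.69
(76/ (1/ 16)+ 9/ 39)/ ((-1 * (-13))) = 15811/ 169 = 93.56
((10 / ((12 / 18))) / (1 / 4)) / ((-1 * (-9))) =20 / 3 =6.67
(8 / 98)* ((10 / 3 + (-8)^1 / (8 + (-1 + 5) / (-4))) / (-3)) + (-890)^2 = 2445212516 / 3087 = 792099.94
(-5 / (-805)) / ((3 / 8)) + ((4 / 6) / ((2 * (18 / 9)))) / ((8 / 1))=289 / 7728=0.04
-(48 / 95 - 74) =6982 / 95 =73.49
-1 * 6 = -6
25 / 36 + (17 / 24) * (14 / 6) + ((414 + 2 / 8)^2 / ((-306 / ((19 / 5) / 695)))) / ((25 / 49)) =-1557831719 / 425340000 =-3.66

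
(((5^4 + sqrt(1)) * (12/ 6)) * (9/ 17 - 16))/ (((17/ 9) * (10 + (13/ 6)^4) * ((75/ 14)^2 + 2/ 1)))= -752772351744/ 72201406673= -10.43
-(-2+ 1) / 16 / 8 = 1 / 128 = 0.01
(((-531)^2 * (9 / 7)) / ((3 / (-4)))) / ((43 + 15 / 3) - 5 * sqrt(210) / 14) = -108273024 / 10627 - 5639220 * sqrt(210) / 74389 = -11287.03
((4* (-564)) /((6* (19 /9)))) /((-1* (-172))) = -846 /817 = -1.04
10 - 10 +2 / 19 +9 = 173 / 19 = 9.11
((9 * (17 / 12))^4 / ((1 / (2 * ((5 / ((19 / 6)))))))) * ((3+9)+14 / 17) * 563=366317726265 / 608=602496260.30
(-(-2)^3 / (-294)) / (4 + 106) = -2 / 8085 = -0.00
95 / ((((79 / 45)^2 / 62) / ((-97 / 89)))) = -1156943250 / 555449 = -2082.90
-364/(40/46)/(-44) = 2093/220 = 9.51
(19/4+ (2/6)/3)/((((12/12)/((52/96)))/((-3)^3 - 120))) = -111475/288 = -387.07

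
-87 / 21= -29 / 7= -4.14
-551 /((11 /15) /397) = -298291.36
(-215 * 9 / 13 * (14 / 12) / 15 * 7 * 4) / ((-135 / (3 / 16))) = 2107 / 4680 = 0.45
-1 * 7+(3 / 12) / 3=-83 / 12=-6.92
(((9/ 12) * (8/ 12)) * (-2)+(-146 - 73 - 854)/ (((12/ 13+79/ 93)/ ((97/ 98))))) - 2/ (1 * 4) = -600.67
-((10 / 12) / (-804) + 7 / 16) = -4211 / 9648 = -0.44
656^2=430336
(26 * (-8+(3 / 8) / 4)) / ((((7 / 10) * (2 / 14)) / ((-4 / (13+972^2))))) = 16445 / 1889594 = 0.01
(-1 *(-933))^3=812166237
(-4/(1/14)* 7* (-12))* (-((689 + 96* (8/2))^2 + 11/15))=-27079275328/5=-5415855065.60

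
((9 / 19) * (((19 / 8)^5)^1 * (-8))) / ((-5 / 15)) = 3518667 / 4096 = 859.05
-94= -94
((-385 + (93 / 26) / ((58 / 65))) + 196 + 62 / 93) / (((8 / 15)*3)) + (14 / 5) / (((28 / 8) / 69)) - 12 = -1002281 / 13920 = -72.00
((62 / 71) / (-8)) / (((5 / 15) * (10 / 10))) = -93 / 284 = -0.33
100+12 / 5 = 512 / 5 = 102.40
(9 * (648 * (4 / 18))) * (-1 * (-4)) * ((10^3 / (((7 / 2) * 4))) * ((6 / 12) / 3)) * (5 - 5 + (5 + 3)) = 3456000 / 7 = 493714.29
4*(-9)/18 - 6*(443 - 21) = -2534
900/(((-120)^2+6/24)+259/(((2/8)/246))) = 144/43081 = 0.00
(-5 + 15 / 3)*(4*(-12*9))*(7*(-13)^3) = 0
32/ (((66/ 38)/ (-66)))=-1216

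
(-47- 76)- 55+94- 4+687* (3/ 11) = 1093/ 11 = 99.36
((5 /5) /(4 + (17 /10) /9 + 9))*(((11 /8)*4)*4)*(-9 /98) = -8910 /58163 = -0.15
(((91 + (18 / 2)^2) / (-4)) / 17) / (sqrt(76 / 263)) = -43*sqrt(4997) / 646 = -4.71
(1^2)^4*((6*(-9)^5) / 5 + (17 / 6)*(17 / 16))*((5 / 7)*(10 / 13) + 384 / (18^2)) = -122908.98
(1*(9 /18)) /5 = 1 /10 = 0.10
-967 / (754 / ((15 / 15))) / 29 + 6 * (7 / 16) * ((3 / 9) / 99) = -306401 / 8658936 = -0.04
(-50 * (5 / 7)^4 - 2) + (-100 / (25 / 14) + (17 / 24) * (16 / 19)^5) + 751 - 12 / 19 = 12121842638839 / 17835341097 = 679.65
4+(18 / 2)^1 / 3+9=16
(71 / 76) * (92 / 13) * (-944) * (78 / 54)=-1541552 / 171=-9014.92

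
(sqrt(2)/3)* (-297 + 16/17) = -5033* sqrt(2)/51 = -139.56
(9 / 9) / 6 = 1 / 6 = 0.17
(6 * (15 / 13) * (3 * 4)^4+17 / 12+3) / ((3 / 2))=22395569 / 234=95707.56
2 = 2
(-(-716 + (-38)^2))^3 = -385828352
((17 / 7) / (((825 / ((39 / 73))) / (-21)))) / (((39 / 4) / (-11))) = 68 / 1825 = 0.04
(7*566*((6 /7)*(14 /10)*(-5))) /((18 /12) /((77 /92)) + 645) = -610148 /16601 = -36.75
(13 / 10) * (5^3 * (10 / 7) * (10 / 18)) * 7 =8125 / 9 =902.78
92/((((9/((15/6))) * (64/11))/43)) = 54395/288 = 188.87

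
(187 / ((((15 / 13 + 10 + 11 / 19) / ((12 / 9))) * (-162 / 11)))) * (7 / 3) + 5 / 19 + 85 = 234809359 / 2867157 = 81.90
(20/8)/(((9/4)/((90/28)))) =25/7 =3.57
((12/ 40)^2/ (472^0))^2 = 81/ 10000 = 0.01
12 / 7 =1.71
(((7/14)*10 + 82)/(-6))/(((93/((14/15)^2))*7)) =-0.02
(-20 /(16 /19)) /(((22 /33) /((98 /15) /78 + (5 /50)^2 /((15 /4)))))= -3002 /975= -3.08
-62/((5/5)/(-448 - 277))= 44950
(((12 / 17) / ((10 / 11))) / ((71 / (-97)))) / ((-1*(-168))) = -1067 / 168980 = -0.01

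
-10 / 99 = -0.10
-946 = -946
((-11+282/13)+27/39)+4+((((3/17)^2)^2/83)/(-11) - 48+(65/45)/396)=-952217340923/29198607516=-32.61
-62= -62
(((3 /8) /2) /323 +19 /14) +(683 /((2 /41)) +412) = 14414.86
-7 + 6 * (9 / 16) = -29 / 8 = -3.62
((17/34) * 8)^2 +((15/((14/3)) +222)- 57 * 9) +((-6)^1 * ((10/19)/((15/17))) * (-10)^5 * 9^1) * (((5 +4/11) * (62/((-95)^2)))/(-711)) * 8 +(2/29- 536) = -5186317184443/2419951226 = -2143.15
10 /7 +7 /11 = 159 /77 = 2.06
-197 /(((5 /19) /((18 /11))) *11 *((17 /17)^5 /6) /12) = -4850928 /605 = -8018.06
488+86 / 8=1995 / 4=498.75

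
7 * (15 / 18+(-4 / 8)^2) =7.58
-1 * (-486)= 486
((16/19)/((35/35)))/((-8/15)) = -30/19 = -1.58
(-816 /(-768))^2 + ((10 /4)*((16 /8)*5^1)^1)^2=626.13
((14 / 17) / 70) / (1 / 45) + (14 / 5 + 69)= 6148 / 85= 72.33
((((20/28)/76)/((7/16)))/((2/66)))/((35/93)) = 12276/6517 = 1.88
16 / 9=1.78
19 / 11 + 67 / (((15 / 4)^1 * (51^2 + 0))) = 744233 / 429165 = 1.73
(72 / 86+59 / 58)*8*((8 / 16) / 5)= 1850 / 1247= 1.48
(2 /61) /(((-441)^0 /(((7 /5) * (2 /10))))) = 14 /1525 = 0.01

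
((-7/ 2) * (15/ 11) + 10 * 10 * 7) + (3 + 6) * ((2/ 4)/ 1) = 7697/ 11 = 699.73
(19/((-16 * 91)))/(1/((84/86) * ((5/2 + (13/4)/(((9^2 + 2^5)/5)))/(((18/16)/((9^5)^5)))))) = -5433291270181171009342834515/252668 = -21503677830913178595401.22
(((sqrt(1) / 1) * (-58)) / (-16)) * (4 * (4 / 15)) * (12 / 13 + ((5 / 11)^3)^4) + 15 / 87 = 3.74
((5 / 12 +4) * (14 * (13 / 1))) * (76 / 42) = 13091 / 9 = 1454.56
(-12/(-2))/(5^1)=6/5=1.20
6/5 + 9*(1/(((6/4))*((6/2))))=16/5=3.20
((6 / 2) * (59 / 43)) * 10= 1770 / 43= 41.16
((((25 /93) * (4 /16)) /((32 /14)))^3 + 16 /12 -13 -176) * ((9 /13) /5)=-39570892798193 /1522858721280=-25.98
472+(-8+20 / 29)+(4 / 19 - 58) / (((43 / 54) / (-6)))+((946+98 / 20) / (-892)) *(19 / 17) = 3229700149997 / 3592806520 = 898.94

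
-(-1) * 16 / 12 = 1.33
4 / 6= 2 / 3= 0.67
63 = 63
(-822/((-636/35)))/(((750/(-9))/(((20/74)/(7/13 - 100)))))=12467/8451910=0.00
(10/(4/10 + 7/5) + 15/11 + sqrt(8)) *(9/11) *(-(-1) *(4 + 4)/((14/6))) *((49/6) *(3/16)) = 189 *sqrt(2)/22 + 14385/484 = 41.87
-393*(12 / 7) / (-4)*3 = 3537 / 7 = 505.29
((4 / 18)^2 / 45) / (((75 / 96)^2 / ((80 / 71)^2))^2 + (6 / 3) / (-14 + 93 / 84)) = 99230924406784 / 6871626274550805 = 0.01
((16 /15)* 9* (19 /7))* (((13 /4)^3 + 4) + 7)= 165357 /140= 1181.12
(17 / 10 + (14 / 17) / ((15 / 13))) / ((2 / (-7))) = -8617 / 1020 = -8.45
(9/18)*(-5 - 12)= -17/2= -8.50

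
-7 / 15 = -0.47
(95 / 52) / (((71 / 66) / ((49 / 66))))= 4655 / 3692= 1.26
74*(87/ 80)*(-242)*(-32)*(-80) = -49855872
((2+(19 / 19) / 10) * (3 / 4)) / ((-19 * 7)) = -9 / 760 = -0.01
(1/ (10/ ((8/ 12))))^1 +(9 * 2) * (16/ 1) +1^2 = 4336/ 15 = 289.07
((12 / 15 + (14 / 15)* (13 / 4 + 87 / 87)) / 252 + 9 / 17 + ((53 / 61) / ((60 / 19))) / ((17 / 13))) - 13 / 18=286177 / 7839720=0.04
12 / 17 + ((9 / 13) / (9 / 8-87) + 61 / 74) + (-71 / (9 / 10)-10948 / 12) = -33358428989 / 33705594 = -989.70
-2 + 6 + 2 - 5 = 1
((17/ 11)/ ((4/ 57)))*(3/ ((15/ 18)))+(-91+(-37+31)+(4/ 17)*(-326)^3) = -15244262573/ 1870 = -8152012.07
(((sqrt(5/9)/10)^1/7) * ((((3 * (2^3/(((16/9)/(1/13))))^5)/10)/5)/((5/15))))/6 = 59049 * sqrt(5)/83169632000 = 0.00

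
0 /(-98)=0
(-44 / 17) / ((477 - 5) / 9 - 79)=396 / 4063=0.10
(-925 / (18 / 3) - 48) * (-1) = 202.17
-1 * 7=-7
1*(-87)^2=7569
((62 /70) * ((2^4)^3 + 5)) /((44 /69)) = 8772039 /1540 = 5696.13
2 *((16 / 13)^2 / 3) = 512 / 507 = 1.01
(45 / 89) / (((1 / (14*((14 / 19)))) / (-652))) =-5750640 / 1691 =-3400.73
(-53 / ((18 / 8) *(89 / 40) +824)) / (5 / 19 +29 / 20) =-3222400 / 86349291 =-0.04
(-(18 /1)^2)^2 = 104976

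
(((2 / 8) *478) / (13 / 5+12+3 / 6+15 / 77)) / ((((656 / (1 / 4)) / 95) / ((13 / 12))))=113638525 / 370834176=0.31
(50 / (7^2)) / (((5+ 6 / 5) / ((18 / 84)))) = 375 / 10633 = 0.04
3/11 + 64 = 707/11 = 64.27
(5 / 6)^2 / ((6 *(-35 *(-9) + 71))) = 25 / 83376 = 0.00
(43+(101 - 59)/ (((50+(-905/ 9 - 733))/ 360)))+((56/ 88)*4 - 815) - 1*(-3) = -15238073/ 19393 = -785.75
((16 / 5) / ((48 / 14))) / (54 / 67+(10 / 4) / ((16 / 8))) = 0.45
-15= -15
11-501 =-490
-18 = -18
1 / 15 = 0.07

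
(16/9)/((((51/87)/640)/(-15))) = -1484800/51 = -29113.73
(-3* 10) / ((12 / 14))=-35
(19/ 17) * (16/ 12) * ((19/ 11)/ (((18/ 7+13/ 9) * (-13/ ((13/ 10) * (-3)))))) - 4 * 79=-74705894/ 236555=-315.81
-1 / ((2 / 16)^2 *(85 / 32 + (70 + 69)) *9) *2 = -0.10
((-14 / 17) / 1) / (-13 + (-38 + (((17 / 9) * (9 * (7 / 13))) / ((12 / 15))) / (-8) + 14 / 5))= 29120 / 1754927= 0.02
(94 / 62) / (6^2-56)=-47 / 620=-0.08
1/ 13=0.08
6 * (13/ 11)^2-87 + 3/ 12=-37931/ 484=-78.37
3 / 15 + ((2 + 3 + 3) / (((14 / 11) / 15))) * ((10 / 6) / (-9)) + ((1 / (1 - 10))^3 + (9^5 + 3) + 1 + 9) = 1506526498 / 25515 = 59044.74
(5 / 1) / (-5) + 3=2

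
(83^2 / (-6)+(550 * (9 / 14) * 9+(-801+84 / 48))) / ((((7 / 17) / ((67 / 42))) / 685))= 80921559155 / 24696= 3276707.12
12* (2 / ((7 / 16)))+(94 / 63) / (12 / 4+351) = 611759 / 11151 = 54.86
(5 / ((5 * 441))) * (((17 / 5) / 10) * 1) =0.00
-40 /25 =-8 /5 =-1.60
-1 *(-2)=2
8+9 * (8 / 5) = 22.40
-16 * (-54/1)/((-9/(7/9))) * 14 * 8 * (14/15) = -351232/45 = -7805.16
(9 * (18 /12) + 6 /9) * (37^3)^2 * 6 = 218086744765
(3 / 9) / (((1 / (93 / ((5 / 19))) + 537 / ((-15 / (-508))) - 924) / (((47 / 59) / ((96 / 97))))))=13426255 / 863835495456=0.00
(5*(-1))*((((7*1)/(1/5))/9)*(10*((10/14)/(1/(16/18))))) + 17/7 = -68623/567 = -121.03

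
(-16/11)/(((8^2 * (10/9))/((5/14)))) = -9/1232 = -0.01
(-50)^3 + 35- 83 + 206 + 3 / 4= -499365 / 4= -124841.25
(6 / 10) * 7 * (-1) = -21 / 5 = -4.20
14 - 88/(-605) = 778/55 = 14.15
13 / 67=0.19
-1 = -1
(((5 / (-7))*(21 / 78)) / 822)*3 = -0.00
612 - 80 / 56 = 4274 / 7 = 610.57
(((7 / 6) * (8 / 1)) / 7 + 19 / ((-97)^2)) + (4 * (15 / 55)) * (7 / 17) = 9419659 / 5278449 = 1.78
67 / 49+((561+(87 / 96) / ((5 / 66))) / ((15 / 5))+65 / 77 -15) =7683941 / 43120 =178.20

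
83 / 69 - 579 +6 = -39454 / 69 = -571.80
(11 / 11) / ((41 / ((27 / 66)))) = 9 / 902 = 0.01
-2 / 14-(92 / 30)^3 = -28.98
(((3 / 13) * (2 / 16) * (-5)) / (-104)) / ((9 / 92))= 115 / 8112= 0.01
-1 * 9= -9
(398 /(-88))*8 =-398 /11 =-36.18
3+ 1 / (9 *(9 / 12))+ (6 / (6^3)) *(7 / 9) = 1027 / 324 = 3.17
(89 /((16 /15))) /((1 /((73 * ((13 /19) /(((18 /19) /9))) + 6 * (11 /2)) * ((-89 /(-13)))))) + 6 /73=8803599921 /30368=289897.26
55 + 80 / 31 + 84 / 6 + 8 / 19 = 42409 / 589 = 72.00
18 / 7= 2.57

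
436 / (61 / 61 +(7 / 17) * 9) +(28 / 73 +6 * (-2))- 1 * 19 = 62.03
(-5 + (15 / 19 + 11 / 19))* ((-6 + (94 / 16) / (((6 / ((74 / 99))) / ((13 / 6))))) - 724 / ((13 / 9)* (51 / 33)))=1193.85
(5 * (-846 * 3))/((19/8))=-101520/19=-5343.16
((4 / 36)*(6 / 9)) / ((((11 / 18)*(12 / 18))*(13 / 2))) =4 / 143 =0.03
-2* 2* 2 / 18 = -4 / 9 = -0.44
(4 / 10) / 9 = 2 / 45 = 0.04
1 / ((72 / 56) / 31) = 217 / 9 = 24.11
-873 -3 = -876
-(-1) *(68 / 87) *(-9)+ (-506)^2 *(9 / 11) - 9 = 6074571 / 29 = 209467.97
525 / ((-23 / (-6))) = 3150 / 23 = 136.96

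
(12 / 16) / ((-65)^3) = -3 / 1098500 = -0.00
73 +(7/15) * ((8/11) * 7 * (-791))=-298027/165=-1806.22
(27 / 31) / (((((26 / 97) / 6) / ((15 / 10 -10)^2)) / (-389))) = -883291797 / 1612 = -547947.76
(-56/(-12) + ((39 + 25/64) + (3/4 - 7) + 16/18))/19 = 22289/10944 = 2.04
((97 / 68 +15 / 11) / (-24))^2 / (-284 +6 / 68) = -4355569 / 91497466368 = -0.00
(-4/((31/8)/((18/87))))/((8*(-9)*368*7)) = 1/868434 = 0.00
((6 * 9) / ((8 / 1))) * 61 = 1647 / 4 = 411.75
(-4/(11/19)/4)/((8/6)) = -57/44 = -1.30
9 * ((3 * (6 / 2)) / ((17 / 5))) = 23.82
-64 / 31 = -2.06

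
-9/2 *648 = -2916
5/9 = 0.56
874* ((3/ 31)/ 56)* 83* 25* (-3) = -8160975/ 868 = -9402.04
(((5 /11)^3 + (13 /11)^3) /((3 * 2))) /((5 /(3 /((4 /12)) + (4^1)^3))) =28251 /6655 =4.25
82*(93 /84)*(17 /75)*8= 86428 /525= 164.62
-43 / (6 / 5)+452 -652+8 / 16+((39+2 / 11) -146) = -11291 / 33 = -342.15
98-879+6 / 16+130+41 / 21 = -108977 / 168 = -648.67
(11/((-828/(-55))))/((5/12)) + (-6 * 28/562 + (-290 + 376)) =1695659/19389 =87.45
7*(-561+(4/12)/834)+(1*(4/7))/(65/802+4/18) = -150481554337/38338146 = -3925.11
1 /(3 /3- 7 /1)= -1 /6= -0.17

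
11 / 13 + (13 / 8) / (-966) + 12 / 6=285767 / 100464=2.84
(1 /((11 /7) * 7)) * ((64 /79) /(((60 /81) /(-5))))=-432 /869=-0.50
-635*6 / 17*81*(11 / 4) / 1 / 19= -1697355 / 646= -2627.48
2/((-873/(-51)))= 0.12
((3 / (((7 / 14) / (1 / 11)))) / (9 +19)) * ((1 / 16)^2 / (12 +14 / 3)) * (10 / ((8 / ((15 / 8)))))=27 / 2523136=0.00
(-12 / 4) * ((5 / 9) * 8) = -40 / 3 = -13.33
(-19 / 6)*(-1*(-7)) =-133 / 6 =-22.17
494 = 494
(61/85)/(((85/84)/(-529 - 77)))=-3105144/7225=-429.78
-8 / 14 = -4 / 7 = -0.57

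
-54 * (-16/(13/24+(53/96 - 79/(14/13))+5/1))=-193536/15067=-12.85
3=3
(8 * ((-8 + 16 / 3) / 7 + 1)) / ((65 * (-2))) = -4 / 105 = -0.04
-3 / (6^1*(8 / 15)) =-0.94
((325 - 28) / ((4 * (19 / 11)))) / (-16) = -3267 / 1216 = -2.69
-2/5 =-0.40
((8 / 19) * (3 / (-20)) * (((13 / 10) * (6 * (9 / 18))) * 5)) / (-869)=117 / 82555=0.00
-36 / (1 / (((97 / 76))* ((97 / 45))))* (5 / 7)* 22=-206998 / 133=-1556.38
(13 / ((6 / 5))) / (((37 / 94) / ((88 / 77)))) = 24440 / 777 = 31.45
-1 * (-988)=988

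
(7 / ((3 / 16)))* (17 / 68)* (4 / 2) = 56 / 3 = 18.67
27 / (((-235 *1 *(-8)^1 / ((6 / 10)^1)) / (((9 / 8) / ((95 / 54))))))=19683 / 3572000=0.01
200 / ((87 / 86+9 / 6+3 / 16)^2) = 94668800 / 3448449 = 27.45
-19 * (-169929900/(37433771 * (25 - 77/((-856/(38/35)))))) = 2303116578000/670176802213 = 3.44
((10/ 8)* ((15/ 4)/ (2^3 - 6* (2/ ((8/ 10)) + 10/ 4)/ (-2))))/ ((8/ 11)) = 825/ 2944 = 0.28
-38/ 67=-0.57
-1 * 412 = -412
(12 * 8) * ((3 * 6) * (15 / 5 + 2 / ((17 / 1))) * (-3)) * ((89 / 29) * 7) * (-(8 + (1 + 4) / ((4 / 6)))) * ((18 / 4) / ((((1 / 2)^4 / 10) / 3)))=5730788206080 / 493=11624316848.03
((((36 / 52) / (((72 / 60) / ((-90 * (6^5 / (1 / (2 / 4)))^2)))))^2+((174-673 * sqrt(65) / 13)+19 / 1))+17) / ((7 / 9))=937033418955202879410 / 1183-6057 * sqrt(65) / 91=792082349074558110.38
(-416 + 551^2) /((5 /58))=3516946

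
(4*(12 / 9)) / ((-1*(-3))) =16 / 9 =1.78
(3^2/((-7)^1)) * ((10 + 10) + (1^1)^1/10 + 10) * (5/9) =-43/2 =-21.50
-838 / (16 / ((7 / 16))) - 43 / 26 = -40881 / 1664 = -24.57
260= 260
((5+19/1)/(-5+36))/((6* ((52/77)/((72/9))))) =1.53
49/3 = 16.33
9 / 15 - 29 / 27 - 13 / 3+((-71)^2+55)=687311 / 135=5091.19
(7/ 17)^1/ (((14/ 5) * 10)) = 1/ 68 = 0.01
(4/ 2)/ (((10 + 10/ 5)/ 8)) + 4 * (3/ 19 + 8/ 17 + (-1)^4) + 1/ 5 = 38989/ 4845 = 8.05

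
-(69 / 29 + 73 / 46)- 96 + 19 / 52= -3454557 / 34684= -99.60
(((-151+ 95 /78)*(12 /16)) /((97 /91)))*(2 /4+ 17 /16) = -2044525 /12416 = -164.67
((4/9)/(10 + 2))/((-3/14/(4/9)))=-56/729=-0.08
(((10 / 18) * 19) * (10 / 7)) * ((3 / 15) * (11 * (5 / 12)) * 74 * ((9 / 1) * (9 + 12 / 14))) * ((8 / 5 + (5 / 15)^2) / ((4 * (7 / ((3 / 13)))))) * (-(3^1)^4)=-264120615 / 2548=-103658.01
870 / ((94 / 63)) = 27405 / 47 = 583.09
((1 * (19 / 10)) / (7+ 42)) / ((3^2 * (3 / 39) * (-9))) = -247 / 39690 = -0.01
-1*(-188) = 188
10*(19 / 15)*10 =380 / 3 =126.67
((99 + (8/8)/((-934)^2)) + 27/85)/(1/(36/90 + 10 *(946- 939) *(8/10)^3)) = 3336086534961/926878250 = 3599.27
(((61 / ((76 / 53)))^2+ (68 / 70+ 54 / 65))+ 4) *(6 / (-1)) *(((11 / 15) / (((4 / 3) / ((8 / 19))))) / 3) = -10496288297 / 12483380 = -840.82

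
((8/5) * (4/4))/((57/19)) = 8/15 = 0.53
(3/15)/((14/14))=1/5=0.20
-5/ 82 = -0.06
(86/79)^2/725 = 7396/4524725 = 0.00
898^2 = 806404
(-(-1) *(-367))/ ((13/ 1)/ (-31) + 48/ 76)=-216163/ 125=-1729.30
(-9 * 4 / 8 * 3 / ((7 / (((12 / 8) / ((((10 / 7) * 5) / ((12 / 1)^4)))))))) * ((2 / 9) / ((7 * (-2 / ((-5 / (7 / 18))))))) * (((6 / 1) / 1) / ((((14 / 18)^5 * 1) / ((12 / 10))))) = -892616806656 / 20588575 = -43354.96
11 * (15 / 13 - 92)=-12991 / 13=-999.31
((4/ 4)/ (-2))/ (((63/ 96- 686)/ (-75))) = -1200/ 21931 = -0.05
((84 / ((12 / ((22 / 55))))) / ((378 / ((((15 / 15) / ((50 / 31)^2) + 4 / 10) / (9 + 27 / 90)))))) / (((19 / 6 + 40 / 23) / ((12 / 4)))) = 45103 / 118051875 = 0.00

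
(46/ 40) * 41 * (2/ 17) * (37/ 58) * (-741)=-25854231/ 9860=-2622.13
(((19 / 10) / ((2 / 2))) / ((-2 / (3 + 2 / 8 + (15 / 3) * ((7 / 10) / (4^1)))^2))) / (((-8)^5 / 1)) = 20691 / 41943040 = 0.00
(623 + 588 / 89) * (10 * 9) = 5043150 / 89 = 56664.61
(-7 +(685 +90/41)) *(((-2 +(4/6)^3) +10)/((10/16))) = 16658432/1845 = 9028.96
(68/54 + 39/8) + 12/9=1613/216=7.47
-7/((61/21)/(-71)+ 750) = -10437/1118189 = -0.01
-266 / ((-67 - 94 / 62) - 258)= 589 / 723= 0.81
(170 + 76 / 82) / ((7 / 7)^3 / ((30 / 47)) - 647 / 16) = -1681920 / 382489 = -4.40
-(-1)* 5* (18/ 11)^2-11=289/ 121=2.39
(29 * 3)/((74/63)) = 5481/74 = 74.07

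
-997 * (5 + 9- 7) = -6979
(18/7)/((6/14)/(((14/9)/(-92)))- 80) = -63/2581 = -0.02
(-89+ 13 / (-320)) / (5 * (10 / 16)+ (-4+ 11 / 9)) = -256437 / 1000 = -256.44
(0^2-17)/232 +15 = 3463/232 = 14.93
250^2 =62500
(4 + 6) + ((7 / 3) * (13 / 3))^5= 6240911941 / 59049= 105690.39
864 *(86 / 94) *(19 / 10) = 352944 / 235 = 1501.89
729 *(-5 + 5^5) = 2274480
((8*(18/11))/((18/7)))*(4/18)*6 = 6.79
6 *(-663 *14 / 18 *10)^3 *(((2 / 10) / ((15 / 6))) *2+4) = -30803088767360 / 9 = -3422565418595.56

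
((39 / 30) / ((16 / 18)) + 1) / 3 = 197 / 240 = 0.82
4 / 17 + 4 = 72 / 17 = 4.24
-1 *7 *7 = -49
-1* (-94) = 94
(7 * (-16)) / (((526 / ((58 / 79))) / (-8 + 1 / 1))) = 22736 / 20777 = 1.09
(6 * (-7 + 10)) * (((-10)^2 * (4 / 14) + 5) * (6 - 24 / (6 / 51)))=-837540 / 7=-119648.57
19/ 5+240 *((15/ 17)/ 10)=2123/ 85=24.98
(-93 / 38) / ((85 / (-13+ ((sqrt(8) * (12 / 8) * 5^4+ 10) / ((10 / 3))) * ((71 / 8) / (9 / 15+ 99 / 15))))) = 1457 / 5440 - 825375 * sqrt(2) / 41344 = -27.96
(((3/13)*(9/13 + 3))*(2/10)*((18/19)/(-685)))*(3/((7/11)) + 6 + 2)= -0.00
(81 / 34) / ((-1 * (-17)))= 81 / 578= 0.14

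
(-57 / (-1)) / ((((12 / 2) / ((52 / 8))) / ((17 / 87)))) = 4199 / 348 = 12.07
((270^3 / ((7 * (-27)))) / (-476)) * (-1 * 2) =-364500 / 833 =-437.58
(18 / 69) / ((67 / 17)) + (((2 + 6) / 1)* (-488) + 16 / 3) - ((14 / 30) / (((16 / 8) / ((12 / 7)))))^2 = -450599242 / 115575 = -3898.76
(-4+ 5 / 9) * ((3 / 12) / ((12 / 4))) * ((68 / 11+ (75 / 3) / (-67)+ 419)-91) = -7626527 / 79596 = -95.82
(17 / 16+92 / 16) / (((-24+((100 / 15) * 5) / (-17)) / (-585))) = 3252015 / 21184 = 153.51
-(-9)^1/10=9/10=0.90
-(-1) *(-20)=-20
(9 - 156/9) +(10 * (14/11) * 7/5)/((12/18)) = 607/33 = 18.39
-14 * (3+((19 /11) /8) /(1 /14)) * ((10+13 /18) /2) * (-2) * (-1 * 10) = -9040.78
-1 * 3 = -3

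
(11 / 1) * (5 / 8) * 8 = 55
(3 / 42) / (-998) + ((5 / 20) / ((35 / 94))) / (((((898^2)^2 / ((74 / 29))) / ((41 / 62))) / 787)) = -1461492956663773 / 20420370807123617120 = -0.00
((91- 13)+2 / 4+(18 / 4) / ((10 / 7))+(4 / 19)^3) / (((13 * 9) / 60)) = 3734009 / 89167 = 41.88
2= 2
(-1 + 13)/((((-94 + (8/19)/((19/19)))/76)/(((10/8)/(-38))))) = 285/889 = 0.32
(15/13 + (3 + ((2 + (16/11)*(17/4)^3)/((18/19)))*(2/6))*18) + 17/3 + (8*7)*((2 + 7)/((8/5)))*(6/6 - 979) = -527308505/1716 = -307289.34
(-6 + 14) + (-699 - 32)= -723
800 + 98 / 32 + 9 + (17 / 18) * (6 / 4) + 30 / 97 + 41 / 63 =79632611 / 97776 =814.44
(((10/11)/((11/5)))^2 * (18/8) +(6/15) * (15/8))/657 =22141/12825516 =0.00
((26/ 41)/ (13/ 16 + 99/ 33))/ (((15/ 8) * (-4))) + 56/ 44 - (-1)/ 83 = 43245479/ 34251195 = 1.26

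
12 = 12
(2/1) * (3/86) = 3/43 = 0.07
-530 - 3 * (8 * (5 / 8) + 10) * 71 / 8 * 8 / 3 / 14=-8485 / 14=-606.07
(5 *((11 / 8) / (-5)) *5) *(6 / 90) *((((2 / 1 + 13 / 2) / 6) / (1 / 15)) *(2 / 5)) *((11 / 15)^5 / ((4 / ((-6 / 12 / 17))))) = 1771561 / 291600000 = 0.01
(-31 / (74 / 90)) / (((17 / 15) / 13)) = -272025 / 629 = -432.47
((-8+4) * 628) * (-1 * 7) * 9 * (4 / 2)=316512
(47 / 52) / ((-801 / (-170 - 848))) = 23923 / 20826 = 1.15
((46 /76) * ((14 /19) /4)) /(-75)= -161 /108300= -0.00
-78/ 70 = -39/ 35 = -1.11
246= 246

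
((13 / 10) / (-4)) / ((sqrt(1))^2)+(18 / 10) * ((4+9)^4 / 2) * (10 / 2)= 5140967 / 40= 128524.18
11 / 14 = 0.79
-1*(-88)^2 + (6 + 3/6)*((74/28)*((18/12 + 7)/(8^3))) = -222027791/28672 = -7743.71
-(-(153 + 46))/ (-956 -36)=-199/ 992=-0.20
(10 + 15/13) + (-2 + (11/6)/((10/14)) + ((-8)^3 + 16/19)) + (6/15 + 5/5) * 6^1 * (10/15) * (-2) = -3783823/7410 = -510.64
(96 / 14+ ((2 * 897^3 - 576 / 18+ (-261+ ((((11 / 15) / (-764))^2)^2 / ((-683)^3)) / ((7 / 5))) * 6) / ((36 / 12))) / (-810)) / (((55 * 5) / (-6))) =264411997766877813413914127641337 / 20401732262203601482998000000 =12960.27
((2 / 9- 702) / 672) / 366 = -1579 / 553392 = -0.00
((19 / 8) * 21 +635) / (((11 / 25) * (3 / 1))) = 136975 / 264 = 518.84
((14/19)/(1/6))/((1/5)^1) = 420/19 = 22.11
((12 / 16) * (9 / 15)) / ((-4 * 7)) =-9 / 560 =-0.02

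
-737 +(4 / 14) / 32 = -736.99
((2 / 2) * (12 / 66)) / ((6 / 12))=4 / 11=0.36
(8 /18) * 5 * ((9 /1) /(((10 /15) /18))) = 540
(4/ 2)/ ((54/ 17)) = 17/ 27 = 0.63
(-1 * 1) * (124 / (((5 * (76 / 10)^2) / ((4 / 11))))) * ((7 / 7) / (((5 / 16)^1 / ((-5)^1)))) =9920 / 3971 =2.50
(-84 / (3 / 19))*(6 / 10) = -1596 / 5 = -319.20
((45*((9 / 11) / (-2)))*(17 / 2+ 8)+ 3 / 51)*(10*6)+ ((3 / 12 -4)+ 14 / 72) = -2788429 / 153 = -18225.03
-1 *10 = -10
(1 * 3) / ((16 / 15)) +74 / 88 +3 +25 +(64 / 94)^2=12486563 / 388784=32.12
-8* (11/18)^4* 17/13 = -248897/170586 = -1.46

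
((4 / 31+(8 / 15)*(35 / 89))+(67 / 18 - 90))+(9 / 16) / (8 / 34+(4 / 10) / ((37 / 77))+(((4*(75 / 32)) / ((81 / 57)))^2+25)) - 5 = -5123596910965021 / 56346033262014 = -90.93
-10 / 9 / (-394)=5 / 1773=0.00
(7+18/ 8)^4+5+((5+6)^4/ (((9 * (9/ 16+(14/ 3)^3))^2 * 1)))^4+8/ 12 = 81184618165877453372299490373405942067292723/ 11080791732942260114117191408441135227648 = 7326.61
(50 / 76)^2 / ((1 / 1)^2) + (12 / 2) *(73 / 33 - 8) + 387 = 5602375 / 15884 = 352.71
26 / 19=1.37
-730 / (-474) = 365 / 237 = 1.54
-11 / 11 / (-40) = 0.02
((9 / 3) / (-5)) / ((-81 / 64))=64 / 135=0.47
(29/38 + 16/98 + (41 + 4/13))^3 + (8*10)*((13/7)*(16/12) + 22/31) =99703193787951354547/1319021988444888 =75588.73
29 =29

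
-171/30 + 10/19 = -983/190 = -5.17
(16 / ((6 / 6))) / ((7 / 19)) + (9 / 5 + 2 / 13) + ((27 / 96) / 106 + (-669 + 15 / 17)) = -16338709329 / 26237120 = -622.73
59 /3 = 19.67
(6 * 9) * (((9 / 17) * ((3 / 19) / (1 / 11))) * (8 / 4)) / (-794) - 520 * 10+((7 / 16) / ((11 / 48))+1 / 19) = -7332222528 / 1410541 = -5198.16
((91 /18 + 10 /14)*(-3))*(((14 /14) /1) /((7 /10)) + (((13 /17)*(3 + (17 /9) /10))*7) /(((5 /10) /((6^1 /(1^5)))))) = -133836338 /37485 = -3570.40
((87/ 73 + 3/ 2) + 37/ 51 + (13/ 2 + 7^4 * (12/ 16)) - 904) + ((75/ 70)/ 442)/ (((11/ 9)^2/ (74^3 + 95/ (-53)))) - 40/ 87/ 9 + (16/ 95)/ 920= 1564.17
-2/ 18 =-1/ 9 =-0.11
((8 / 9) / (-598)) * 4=-16 / 2691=-0.01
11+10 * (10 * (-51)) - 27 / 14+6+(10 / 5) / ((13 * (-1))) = -925485 / 182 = -5085.08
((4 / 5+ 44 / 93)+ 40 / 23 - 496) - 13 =-5411539 / 10695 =-505.99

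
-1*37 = -37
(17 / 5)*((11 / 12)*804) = 12529 / 5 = 2505.80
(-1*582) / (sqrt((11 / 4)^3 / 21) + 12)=-9386496 / 192205 + 51216*sqrt(231) / 192205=-44.79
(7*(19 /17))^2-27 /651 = 3835912 /62713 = 61.17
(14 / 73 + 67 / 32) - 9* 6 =-120805 / 2336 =-51.71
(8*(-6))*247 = -11856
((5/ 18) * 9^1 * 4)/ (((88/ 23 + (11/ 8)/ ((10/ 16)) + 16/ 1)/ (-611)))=-702650/ 2533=-277.40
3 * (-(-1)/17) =3/17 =0.18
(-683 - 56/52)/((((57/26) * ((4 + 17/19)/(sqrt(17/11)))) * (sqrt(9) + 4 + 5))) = -8893 * sqrt(187)/18414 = -6.60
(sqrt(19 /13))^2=19 /13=1.46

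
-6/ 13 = -0.46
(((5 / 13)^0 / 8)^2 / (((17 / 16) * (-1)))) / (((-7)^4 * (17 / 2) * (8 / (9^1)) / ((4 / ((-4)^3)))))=9 / 177635584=0.00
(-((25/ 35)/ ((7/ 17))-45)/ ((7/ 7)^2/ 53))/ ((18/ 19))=1067420/ 441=2420.45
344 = 344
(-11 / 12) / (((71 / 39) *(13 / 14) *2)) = -77 / 284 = -0.27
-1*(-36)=36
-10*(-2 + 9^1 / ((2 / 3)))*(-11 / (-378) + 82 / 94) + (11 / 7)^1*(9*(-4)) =-2846773 / 17766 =-160.24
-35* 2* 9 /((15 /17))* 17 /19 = -12138 /19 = -638.84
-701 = -701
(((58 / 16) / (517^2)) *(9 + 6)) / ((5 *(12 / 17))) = 493 / 8553248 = 0.00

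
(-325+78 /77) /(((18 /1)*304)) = -1313 /22176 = -0.06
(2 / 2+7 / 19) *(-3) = -78 / 19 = -4.11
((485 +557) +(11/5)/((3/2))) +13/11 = 172367/165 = 1044.65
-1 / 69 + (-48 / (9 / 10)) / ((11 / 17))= -20857 / 253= -82.44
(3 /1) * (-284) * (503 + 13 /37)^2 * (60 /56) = -2216393072640 /9583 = -231283843.54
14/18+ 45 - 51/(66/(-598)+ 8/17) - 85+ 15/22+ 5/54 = -97900390/543807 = -180.03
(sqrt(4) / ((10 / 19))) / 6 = 19 / 30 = 0.63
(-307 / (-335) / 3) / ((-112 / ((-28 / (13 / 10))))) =307 / 5226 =0.06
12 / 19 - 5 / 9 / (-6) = 743 / 1026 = 0.72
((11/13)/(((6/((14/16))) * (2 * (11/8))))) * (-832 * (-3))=112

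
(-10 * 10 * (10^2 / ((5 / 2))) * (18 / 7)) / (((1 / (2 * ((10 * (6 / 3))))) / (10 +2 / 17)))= -495360000 / 119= -4162689.08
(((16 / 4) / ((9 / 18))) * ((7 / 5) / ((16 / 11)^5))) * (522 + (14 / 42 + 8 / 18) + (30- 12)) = 5486846519 / 5898240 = 930.25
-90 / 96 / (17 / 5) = -75 / 272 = -0.28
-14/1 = -14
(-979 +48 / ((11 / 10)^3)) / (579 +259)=-1255049 / 1115378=-1.13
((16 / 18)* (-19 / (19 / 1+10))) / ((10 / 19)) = -1444 / 1305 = -1.11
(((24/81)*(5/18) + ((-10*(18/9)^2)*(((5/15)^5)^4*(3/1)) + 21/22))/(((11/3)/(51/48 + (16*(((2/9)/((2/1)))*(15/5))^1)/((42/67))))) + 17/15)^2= 555207644621734338789925969/37659584525974742653977600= 14.74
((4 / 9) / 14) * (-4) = -8 / 63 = -0.13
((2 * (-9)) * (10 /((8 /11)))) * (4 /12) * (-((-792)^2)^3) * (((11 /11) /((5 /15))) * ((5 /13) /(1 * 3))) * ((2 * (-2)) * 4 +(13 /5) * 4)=-570115789977369968640 /13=-43855060767489997587.69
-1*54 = -54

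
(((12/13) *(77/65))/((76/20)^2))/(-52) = -1155/793117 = -0.00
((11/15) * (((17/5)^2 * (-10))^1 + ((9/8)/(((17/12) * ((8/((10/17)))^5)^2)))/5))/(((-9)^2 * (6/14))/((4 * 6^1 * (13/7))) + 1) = -5940622010427281250069139/124655386301145513984000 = -47.66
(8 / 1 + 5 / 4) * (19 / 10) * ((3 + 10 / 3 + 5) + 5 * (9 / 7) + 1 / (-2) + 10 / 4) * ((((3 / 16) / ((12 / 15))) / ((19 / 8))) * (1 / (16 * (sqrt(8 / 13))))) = 15355 * sqrt(26) / 28672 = 2.73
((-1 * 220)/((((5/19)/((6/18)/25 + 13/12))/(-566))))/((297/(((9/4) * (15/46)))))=1769033/1380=1281.91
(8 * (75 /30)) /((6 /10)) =100 /3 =33.33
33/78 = 11/26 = 0.42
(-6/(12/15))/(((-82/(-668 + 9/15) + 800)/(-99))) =991089/1068004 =0.93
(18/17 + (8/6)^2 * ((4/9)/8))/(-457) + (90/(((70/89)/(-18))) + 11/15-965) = -66603584024/22025115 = -3023.98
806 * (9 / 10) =3627 / 5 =725.40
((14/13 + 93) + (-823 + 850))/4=787/26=30.27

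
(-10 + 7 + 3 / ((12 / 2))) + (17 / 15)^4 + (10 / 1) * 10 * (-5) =-50711083 / 101250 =-500.85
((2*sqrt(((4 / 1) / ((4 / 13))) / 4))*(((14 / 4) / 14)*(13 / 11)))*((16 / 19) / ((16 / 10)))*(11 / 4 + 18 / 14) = 7345*sqrt(13) / 11704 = 2.26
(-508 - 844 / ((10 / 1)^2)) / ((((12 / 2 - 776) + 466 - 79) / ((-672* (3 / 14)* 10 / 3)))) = -1239456 / 1915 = -647.24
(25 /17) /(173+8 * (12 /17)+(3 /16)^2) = 256 /31105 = 0.01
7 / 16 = 0.44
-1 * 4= -4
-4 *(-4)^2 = -64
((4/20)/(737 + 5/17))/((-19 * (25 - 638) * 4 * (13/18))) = 51/6325951580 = 0.00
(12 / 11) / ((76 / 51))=153 / 209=0.73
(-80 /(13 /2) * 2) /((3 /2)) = -640 /39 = -16.41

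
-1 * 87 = -87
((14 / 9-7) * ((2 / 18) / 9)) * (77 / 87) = -3773 / 63423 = -0.06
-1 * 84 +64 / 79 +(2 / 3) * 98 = -4232 / 237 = -17.86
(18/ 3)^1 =6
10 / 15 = 2 / 3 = 0.67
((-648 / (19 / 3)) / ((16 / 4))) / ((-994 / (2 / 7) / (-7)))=-486 / 9443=-0.05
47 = 47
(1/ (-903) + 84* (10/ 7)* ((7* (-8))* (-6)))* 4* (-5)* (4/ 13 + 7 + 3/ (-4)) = -62077275095/ 11739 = -5288122.93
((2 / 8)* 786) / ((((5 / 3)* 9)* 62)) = 131 / 620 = 0.21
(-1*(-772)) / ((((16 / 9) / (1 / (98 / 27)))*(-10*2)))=-5.98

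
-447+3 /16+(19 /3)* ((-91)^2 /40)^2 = 1300779559 /4800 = 270995.74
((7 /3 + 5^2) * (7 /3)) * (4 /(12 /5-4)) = -1435 /9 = -159.44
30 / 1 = 30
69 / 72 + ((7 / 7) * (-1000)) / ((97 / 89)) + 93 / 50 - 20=-54399973 / 58200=-934.71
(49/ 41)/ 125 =49/ 5125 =0.01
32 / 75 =0.43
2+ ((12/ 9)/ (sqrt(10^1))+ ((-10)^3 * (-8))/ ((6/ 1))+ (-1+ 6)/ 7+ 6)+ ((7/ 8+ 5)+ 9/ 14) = 2 * sqrt(10)/ 15+ 226559/ 168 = 1348.99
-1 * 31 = -31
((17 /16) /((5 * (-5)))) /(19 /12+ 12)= -51 /16300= -0.00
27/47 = 0.57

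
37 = 37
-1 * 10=-10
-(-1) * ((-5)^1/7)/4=-5/28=-0.18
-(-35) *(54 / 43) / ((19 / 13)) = 24570 / 817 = 30.07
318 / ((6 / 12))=636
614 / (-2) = -307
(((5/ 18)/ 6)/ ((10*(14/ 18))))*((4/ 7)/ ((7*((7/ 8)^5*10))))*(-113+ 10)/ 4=-210944/ 86472015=-0.00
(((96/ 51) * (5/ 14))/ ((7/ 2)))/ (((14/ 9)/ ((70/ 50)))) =144/ 833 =0.17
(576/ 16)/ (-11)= -36/ 11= -3.27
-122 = -122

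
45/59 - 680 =-40075/59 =-679.24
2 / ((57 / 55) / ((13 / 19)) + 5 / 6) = 8580 / 10073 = 0.85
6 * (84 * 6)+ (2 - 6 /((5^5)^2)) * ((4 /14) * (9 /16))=413481445299 /136718750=3024.32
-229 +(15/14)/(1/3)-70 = -4141/14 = -295.79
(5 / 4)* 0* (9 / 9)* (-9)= 0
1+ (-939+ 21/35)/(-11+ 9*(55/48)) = 75127/55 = 1365.95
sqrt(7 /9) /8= sqrt(7) /24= 0.11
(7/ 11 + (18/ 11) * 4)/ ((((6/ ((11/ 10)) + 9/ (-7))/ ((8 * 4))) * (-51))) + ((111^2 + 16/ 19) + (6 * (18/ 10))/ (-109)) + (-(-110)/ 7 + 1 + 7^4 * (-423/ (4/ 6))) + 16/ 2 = -3586273665019799/ 2373303870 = -1511089.12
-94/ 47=-2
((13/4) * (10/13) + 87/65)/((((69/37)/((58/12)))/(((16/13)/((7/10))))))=4283416/244881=17.49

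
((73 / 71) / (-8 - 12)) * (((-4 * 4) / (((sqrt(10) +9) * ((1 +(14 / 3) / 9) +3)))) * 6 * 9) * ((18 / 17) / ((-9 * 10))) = -1915812 / 130687925 +212868 * sqrt(10) / 130687925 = -0.01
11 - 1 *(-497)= 508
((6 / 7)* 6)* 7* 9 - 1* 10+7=321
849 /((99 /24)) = 2264 /11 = 205.82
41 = 41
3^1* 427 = 1281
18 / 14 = 1.29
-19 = -19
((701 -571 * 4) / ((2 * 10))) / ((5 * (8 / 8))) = -1583 / 100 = -15.83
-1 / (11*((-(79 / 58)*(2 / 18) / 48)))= 25056 / 869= 28.83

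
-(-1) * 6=6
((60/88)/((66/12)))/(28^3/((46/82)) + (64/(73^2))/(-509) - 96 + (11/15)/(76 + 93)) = 2372250579075/746995688303313713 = 0.00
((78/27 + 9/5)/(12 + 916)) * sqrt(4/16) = 0.00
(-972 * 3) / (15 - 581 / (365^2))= -194242050 / 998897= -194.46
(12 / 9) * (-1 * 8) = -32 / 3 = -10.67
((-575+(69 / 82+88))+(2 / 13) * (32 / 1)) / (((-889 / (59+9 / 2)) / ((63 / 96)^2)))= 32318811 / 2183168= 14.80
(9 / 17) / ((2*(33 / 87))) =261 / 374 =0.70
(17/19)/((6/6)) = 17/19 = 0.89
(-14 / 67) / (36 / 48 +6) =-56 / 1809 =-0.03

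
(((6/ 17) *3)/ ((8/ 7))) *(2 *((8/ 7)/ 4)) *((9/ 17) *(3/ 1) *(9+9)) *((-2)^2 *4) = 69984/ 289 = 242.16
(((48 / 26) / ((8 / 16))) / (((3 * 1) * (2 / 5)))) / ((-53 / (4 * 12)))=-1920 / 689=-2.79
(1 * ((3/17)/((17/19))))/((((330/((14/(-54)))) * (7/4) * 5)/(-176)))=608/195075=0.00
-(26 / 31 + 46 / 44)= -1285 / 682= -1.88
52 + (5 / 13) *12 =736 / 13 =56.62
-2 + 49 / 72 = -1.32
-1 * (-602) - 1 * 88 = 514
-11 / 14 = -0.79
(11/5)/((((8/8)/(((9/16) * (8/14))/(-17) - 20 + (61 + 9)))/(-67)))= -17533967/2380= -7367.21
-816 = -816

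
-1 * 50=-50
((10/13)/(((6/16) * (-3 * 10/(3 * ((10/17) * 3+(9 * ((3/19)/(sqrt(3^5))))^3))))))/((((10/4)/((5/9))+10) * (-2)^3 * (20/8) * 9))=4 * sqrt(3)/116362935+8/57681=0.00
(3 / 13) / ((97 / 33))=99 / 1261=0.08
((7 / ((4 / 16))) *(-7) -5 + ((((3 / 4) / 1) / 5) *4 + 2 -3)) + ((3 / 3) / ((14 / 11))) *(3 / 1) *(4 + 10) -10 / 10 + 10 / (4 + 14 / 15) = -30964 / 185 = -167.37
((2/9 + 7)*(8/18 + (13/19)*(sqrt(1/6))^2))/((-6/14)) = -86905/9234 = -9.41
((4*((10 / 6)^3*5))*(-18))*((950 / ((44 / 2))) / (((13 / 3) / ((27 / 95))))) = -675000 / 143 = -4720.28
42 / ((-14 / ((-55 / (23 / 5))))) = 825 / 23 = 35.87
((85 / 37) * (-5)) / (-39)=425 / 1443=0.29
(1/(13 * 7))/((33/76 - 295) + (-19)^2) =76/459459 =0.00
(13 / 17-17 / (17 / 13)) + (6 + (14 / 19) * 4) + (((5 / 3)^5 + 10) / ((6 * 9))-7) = -41810141 / 4238406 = -9.86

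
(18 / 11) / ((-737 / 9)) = -162 / 8107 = -0.02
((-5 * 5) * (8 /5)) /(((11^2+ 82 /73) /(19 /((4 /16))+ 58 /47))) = -2119920 /83801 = -25.30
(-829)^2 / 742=687241 / 742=926.20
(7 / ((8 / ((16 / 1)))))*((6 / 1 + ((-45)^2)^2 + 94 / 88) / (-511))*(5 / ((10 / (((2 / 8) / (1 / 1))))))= -180427811 / 12848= -14043.26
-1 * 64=-64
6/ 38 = 3/ 19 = 0.16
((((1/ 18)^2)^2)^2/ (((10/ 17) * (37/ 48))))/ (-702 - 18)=-17/ 61160781196800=-0.00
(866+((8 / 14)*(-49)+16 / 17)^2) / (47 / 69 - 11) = -15934653 / 102884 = -154.88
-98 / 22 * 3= -147 / 11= -13.36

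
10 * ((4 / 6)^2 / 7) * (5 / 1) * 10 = 31.75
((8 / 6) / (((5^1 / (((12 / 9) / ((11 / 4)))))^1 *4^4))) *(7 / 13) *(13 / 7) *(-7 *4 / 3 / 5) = -7 / 7425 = -0.00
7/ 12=0.58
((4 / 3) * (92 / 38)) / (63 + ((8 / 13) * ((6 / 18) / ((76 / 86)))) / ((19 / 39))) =3496 / 68745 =0.05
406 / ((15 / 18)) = 2436 / 5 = 487.20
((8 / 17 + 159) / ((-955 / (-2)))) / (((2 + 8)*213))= 2711 / 17290275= 0.00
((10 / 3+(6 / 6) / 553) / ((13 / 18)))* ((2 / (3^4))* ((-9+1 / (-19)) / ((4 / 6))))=-1903352 / 1229319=-1.55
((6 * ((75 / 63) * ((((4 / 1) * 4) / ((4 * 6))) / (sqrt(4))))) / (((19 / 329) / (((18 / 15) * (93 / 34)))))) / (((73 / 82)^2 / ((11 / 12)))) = 269413870 / 1721267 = 156.52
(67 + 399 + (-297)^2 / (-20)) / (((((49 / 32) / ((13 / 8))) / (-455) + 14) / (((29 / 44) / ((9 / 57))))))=-7346064791 / 6245316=-1176.25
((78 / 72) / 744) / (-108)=-13 / 964224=-0.00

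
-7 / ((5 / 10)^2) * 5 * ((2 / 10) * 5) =-140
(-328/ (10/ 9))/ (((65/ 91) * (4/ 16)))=-41328/ 25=-1653.12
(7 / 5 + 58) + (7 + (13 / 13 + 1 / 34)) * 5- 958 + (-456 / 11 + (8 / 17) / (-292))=-122846591 / 136510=-899.91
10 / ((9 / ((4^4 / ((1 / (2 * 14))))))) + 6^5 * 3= 281632 / 9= 31292.44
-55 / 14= -3.93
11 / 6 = 1.83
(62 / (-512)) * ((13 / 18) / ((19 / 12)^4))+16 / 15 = 4115867 / 3909630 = 1.05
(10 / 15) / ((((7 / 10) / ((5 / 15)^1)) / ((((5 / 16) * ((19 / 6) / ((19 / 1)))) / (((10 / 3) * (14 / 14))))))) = 5 / 1008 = 0.00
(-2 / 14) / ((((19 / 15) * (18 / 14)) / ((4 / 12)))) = -5 / 171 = -0.03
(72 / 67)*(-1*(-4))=288 / 67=4.30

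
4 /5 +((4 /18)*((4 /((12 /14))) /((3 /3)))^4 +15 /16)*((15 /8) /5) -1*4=5703571 /155520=36.67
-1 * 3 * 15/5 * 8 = -72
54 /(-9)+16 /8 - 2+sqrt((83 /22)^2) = -49 /22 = -2.23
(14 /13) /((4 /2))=7 /13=0.54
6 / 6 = 1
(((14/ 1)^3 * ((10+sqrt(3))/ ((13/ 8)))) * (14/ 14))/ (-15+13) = -109760/ 13 -10976 * sqrt(3)/ 13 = -9905.46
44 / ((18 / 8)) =176 / 9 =19.56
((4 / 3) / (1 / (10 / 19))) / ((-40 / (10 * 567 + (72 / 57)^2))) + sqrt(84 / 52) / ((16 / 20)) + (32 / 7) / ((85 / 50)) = -79020478 / 816221 + 5 * sqrt(273) / 52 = -95.22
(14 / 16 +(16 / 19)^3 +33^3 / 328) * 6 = 666.22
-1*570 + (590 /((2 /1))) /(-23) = -13405 /23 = -582.83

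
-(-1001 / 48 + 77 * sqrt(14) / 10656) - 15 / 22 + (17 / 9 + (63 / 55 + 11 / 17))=3211669 / 134640 - 77 * sqrt(14) / 10656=23.83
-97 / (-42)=97 / 42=2.31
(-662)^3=-290117528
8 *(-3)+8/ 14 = -164/ 7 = -23.43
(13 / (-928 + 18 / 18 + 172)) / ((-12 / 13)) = 169 / 9060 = 0.02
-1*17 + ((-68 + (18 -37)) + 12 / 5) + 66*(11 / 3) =702 / 5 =140.40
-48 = -48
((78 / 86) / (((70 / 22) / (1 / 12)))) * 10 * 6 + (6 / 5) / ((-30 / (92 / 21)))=28219 / 22575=1.25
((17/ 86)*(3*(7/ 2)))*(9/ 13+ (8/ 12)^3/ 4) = 32011/ 20124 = 1.59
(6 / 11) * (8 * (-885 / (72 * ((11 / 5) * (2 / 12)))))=-17700 / 121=-146.28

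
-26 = -26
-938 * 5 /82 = -2345 /41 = -57.20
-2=-2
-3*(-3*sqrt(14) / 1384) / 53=0.00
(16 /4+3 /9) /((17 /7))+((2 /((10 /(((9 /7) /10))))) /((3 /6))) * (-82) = -21713 /8925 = -2.43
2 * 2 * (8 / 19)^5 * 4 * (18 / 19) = 9437184 / 47045881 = 0.20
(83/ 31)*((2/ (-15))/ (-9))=166/ 4185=0.04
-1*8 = -8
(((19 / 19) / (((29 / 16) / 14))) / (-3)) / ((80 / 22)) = -308 / 435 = -0.71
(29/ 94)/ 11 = 29/ 1034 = 0.03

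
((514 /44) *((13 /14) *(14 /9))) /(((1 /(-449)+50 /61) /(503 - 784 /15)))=618676453889 /66495330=9304.06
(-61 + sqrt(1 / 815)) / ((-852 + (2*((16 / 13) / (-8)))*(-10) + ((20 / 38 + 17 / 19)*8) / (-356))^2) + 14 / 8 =483252289*sqrt(815) / 283857831348958460 + 304740601210509 / 174145908803042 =1.75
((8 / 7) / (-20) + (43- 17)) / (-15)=-908 / 525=-1.73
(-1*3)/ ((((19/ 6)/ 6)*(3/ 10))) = -18.95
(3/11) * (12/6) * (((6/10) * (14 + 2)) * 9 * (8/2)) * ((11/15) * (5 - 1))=552.96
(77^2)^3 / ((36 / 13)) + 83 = 2709490944145 / 36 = 75263637337.36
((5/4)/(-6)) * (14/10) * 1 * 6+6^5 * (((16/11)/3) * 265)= 43960243/44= 999096.43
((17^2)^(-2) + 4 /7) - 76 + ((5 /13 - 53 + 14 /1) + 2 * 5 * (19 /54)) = -22681043824 /205211097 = -110.53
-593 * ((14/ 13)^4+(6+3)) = -175210745/ 28561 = -6134.62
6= 6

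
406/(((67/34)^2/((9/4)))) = 235.24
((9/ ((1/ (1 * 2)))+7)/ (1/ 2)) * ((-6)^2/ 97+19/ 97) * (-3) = -85.05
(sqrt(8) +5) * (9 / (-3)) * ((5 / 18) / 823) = -25 / 4938 - 5 * sqrt(2) / 2469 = -0.01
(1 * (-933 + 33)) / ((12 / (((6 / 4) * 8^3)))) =-57600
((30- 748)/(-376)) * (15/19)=5385/3572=1.51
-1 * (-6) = 6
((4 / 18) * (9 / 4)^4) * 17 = 12393 / 128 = 96.82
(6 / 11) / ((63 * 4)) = 1 / 462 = 0.00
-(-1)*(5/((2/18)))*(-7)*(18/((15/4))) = -1512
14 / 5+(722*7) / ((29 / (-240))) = -6064394 / 145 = -41823.41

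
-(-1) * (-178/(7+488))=-178/495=-0.36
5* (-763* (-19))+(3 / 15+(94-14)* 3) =363626 / 5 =72725.20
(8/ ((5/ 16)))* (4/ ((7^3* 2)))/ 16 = 16/ 1715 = 0.01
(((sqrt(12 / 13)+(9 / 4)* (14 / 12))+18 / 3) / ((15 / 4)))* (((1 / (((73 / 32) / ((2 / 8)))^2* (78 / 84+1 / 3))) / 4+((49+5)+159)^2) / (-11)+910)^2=159574381186121932840* sqrt(39) / 376437739674711+458776345910100556915 / 19304499470498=26412549.51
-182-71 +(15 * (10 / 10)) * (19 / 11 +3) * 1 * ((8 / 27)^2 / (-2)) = -684589 / 2673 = -256.11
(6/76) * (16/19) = 24/361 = 0.07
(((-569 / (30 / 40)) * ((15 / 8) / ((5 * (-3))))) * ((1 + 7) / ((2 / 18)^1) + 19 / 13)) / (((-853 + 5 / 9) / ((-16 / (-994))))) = -1630185 / 12392198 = -0.13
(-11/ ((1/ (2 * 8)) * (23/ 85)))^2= 223801600/ 529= 423065.41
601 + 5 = 606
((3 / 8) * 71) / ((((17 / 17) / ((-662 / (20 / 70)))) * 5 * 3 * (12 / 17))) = -2796619 / 480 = -5826.29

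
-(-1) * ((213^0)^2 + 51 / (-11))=-40 / 11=-3.64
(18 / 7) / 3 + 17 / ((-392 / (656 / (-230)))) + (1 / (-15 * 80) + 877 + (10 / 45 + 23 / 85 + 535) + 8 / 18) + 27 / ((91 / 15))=423922336933 / 298880400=1418.37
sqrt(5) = 2.24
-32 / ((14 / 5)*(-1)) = 80 / 7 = 11.43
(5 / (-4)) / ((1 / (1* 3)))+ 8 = 17 / 4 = 4.25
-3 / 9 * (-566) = 566 / 3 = 188.67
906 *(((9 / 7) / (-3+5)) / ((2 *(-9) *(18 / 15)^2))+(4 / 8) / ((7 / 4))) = 39713 / 168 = 236.39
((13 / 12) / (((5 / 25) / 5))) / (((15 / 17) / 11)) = 12155 / 36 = 337.64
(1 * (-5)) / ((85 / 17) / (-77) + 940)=-77 / 14475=-0.01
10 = 10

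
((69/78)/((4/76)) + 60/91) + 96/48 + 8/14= 521/26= 20.04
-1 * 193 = -193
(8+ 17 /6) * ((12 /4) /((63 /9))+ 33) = 2535 /7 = 362.14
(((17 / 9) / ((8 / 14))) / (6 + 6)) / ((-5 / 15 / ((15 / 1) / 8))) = -1.55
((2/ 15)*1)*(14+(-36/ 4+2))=0.93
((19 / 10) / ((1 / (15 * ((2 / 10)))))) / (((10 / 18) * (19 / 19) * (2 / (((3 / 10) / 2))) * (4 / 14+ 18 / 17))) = 183141 / 320000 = 0.57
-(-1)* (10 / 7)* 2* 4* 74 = 5920 / 7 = 845.71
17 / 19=0.89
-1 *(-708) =708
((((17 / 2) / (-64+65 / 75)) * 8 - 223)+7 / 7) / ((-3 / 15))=1056270 / 947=1115.39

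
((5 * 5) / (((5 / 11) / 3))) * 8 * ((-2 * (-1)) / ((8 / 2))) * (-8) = -5280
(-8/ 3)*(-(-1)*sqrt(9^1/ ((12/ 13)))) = -4*sqrt(39)/ 3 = -8.33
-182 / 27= -6.74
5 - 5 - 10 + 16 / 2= -2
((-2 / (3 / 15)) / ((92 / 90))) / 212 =-0.05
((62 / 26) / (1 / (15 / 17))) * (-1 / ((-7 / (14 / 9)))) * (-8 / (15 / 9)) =-496 / 221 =-2.24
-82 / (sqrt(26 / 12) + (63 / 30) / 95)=119700 / 143047-902500*sqrt(78) / 143047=-54.88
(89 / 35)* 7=89 / 5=17.80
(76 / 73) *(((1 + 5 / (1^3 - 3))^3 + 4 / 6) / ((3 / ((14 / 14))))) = -1235 / 1314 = -0.94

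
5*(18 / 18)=5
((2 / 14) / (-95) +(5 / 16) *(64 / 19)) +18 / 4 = 5.55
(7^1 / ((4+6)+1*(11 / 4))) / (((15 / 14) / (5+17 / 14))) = 812 / 255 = 3.18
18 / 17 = 1.06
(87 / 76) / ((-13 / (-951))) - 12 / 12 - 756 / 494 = 4223 / 52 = 81.21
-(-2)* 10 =20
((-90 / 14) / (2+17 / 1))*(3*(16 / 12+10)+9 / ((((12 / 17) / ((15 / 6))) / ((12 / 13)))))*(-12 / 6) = 74205 / 1729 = 42.92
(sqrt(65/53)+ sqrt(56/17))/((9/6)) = 2 * sqrt(3445)/159+ 4 * sqrt(238)/51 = 1.95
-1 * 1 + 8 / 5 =3 / 5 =0.60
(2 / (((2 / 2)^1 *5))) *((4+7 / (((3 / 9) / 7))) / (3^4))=302 / 405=0.75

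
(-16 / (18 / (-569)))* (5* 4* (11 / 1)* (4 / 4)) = 1001440 / 9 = 111271.11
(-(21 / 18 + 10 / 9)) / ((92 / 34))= -697 / 828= -0.84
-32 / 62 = -16 / 31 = -0.52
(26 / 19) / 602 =13 / 5719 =0.00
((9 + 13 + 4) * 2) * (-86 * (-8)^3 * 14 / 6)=16027648 / 3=5342549.33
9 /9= 1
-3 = -3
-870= -870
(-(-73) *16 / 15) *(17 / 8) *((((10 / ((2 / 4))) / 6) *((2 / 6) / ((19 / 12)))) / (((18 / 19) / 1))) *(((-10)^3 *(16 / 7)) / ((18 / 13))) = -1032512000 / 5103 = -202334.31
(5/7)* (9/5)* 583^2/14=3059001/98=31214.30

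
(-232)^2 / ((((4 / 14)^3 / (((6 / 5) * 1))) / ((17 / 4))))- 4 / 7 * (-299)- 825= 411902269 / 35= 11768636.26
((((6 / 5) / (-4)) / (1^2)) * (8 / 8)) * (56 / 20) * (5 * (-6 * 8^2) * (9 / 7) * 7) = 72576 / 5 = 14515.20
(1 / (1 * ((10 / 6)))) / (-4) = -3 / 20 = -0.15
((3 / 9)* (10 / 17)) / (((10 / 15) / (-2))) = -10 / 17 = -0.59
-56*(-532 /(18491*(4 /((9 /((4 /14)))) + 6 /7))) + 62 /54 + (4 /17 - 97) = -93.98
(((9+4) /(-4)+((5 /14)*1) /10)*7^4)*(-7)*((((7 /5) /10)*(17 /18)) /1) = 285719 /40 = 7142.98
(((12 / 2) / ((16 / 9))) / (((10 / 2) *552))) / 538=9 / 3959680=0.00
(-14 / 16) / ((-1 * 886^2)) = 7 / 6279968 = 0.00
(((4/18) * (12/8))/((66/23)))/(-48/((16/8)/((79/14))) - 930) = -161/1476684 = -0.00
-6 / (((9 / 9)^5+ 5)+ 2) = -3 / 4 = -0.75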